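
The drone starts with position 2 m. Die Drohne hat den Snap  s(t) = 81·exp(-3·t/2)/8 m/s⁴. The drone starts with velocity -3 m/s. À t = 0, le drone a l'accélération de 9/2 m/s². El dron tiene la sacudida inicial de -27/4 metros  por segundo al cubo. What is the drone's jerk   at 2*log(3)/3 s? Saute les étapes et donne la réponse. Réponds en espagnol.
En t = 2*log(3)/3, j = -9/4.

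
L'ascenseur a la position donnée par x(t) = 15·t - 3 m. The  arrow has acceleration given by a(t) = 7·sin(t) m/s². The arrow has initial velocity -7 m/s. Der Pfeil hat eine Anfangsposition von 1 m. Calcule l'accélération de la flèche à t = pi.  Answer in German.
Mit a(t) = 7·sin(t) und Einsetzen von t = pi, finden wir a = 0.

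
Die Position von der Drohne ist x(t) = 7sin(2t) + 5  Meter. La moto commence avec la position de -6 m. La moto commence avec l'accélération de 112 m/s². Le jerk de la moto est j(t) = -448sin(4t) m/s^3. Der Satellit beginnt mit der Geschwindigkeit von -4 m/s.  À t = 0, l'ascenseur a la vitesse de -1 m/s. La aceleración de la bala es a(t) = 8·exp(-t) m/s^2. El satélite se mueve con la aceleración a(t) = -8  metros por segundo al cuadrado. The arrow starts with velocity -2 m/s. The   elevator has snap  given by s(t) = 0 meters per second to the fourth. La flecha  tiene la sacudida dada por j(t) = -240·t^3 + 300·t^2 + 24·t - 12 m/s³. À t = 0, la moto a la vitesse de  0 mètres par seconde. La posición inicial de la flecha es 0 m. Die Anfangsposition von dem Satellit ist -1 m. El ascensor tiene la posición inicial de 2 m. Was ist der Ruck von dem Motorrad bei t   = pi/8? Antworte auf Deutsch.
Mit j(t) = -448·sin(4·t) und Einsetzen von t = pi/8, finden wir j = -448.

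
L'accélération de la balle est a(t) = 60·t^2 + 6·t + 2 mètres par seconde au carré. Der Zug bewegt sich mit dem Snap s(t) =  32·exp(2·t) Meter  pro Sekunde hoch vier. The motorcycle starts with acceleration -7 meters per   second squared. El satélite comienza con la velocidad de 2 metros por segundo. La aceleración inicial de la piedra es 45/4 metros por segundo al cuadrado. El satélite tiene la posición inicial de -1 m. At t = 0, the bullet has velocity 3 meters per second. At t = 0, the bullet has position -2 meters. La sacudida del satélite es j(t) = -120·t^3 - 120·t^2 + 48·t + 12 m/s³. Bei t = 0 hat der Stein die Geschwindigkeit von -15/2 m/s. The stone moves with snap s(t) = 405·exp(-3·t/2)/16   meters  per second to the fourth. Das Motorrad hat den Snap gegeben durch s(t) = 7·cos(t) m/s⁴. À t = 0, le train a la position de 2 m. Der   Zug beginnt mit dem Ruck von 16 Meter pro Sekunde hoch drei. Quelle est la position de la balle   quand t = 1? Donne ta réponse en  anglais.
Starting from acceleration a(t) = 60·t^2 + 6·t + 2, we take 2 antiderivatives. Taking ∫a(t)dt and applying v(0) = 3, we find v(t) = 20·t^3 + 3·t^2 + 2·t + 3. Finding the integral of v(t) and using x(0) = -2: x(t) = 5·t^4 + t^3 + t^2 + 3·t - 2. We have position x(t) = 5·t^4 + t^3 + t^2 + 3·t - 2. Substituting t = 1: x(1) = 8.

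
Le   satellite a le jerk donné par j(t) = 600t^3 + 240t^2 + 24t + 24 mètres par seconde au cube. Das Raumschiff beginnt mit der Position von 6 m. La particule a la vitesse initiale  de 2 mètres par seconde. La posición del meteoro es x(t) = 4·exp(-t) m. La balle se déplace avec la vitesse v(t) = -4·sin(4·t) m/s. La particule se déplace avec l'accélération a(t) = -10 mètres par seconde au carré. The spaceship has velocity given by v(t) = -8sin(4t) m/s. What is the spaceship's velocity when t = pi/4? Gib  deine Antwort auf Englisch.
From the given velocity equation v(t) = -8·sin(4·t), we substitute t = pi/4 to get v = 0.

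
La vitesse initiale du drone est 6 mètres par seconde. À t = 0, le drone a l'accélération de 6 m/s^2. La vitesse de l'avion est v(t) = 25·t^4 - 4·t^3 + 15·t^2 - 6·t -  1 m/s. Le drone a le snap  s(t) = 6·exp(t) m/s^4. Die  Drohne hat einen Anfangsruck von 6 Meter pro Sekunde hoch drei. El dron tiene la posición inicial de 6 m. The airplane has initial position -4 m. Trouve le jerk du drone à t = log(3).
En partant du snap s(t) = 6·exp(t), nous prenons 1 primitive. En prenant ∫s(t)dt et en appliquant j(0) = 6, nous trouvons j(t) = 6·exp(t). De l'équation du jerk j(t) = 6·exp(t), nous substituons t = log(3) pour obtenir j = 18.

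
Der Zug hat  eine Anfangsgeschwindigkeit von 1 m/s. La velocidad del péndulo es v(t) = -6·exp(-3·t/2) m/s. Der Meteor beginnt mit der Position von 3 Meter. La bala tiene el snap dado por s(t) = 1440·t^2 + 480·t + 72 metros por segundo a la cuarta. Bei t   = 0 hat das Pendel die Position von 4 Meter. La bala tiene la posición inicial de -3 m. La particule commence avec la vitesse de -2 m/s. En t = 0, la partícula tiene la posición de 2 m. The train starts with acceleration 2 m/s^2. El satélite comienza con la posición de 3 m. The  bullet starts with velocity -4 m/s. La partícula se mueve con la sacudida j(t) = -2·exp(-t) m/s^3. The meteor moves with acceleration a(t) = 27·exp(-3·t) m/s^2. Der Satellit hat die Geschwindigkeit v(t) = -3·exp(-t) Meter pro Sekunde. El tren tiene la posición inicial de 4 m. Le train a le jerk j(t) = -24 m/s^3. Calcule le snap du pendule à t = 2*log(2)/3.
Pour résoudre ceci, nous devons prendre 3 dérivées de notre équation de la vitesse v(t) = -6·exp(-3·t/2). La dérivée de la vitesse donne l'accélération: a(t) = 9·exp(-3·t/2). En prenant d/dt de a(t), nous trouvons j(t) = -27·exp(-3·t/2)/2. En prenant d/dt de j(t), nous trouvons s(t) = 81·exp(-3·t/2)/4. De l'équation du snap s(t) = 81·exp(-3·t/2)/4, nous substituons t = 2*log(2)/3 pour obtenir s = 81/8.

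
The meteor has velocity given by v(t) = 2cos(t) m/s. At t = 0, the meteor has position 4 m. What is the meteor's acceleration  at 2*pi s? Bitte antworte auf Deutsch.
Um dies zu lösen, müssen wir 1 Ableitung unserer Gleichung für die Geschwindigkeit v(t) = 2·cos(t) nehmen. Mit d/dt von v(t) finden wir a(t) = -2·sin(t). Mit a(t) = -2·sin(t) und Einsetzen von t = 2*pi, finden wir a = 0.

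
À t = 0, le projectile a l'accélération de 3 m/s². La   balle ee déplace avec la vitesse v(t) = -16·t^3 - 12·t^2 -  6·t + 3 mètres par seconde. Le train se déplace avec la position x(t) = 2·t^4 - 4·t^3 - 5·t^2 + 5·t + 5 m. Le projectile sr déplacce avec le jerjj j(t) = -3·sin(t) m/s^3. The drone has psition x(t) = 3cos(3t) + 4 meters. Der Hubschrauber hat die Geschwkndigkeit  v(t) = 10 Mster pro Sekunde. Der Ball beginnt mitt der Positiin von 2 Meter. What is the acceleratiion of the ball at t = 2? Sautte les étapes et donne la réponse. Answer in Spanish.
La respuesta es -246.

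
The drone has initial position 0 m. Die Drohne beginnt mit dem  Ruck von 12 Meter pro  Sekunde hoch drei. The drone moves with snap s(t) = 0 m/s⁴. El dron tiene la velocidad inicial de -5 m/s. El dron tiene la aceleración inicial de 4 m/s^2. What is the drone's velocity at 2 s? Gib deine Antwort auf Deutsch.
Wir müssen unsere Gleichung für den Snap s(t) = 0 3-mal integrieren. Durch Integration von dem Snap und Verwendung der Anfangsbedingung j(0) = 12, erhalten wir j(t) = 12. Das Integral von dem Ruck, mit a(0) = 4, ergibt die Beschleunigung: a(t) = 12·t + 4. Das Integral von der Beschleunigung ist die Geschwindigkeit. Mit v(0) = -5 erhalten wir v(t) = 6·t^2 + 4·t - 5. Wir haben die Geschwindigkeit v(t) = 6·t^2 + 4·t - 5. Durch Einsetzen von t = 2: v(2) = 27.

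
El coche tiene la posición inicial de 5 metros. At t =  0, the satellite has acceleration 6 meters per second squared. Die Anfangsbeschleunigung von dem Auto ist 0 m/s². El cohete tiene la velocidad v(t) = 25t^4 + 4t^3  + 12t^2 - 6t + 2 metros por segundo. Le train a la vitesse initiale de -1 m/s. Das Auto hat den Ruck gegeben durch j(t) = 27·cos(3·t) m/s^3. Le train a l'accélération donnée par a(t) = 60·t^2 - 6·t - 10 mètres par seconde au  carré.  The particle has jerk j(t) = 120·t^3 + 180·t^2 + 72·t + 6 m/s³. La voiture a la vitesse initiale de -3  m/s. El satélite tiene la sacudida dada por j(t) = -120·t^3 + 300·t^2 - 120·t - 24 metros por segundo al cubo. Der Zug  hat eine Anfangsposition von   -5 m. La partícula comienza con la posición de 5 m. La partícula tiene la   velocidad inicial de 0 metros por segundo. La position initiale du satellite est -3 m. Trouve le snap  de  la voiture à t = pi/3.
Nous devons dériver notre équation du jerk j(t) = 27·cos(3·t) 1 fois. En dérivant le jerk, nous obtenons le snap: s(t) = -81·sin(3·t). De l'équation du snap s(t) = -81·sin(3·t), nous substituons t = pi/3 pour obtenir s = 0.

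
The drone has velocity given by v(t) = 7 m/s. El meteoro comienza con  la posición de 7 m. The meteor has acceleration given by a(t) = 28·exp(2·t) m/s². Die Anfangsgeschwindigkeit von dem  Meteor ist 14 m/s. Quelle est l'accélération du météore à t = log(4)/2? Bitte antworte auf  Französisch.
Nous avons l'accélération a(t) = 28·exp(2·t). En substituant t = log(4)/2: a(log(4)/2) = 112.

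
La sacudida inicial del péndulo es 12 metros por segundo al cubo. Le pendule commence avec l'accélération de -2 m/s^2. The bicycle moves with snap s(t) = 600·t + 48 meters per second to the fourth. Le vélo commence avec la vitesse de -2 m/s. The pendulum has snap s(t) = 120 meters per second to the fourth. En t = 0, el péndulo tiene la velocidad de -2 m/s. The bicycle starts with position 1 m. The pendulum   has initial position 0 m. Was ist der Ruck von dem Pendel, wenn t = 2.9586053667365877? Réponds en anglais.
Starting from snap s(t) = 120, we take 1 integral. Taking ∫s(t)dt and applying j(0) = 12, we find j(t) = 120·t + 12. Using j(t) = 120·t + 12 and substituting t = 2.9586053667365877, we find j = 367.032644008391.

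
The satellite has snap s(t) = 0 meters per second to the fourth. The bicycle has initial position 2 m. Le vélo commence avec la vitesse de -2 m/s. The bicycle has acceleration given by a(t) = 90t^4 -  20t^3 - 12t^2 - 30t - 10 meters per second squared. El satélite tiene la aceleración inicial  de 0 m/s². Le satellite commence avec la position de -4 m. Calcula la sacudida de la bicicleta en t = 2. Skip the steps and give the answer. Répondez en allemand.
Bei t = 2, j = 2562.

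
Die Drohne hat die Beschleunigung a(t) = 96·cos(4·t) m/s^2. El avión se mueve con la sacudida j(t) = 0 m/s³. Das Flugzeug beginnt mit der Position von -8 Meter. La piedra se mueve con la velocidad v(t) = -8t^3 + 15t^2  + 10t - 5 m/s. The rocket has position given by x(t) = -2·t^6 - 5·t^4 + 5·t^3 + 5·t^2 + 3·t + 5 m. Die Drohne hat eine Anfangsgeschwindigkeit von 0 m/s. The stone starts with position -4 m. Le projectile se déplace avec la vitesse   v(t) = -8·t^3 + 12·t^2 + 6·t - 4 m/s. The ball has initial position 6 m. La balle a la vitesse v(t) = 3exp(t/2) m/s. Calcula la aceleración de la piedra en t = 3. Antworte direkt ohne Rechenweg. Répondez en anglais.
a(3) = -116.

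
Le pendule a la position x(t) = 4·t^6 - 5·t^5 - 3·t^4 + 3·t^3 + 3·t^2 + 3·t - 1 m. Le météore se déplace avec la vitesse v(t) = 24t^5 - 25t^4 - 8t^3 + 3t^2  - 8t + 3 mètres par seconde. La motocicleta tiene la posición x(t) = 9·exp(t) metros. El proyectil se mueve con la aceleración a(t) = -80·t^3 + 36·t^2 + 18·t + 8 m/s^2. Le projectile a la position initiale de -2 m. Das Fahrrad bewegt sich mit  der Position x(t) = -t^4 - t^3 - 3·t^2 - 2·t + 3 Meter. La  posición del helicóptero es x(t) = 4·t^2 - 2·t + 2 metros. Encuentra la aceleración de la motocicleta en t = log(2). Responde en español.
Debemos derivar nuestra ecuación de la posición x(t) = 9·exp(t) 2 veces. La derivada de la posición da la velocidad: v(t) = 9·exp(t). Tomando d/dt de v(t), encontramos a(t) = 9·exp(t). De la ecuación de la aceleración a(t) = 9·exp(t), sustituimos t = log(2) para obtener a = 18.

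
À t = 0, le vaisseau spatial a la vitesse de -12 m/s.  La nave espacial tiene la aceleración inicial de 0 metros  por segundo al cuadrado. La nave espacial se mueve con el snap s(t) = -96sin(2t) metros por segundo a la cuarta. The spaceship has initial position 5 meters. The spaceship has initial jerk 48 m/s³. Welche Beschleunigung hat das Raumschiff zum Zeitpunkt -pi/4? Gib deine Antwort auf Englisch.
Starting from snap s(t) = -96·sin(2·t), we take 2 antiderivatives. The antiderivative of snap, with j(0) = 48, gives jerk: j(t) = 48·cos(2·t). Finding the antiderivative of j(t) and using a(0) = 0: a(t) = 24·sin(2·t). From the given acceleration equation a(t) = 24·sin(2·t), we substitute t = -pi/4 to get a = -24.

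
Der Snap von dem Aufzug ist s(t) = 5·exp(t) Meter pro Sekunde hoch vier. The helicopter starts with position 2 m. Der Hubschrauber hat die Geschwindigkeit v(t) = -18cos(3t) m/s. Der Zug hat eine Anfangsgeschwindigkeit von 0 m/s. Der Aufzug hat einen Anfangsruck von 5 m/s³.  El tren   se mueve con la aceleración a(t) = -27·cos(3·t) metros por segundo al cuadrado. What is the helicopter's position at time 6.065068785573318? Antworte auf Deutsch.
Ausgehend von der Geschwindigkeit v(t) = -18·cos(3·t), nehmen wir 1 Integral. Das Integral von der Geschwindigkeit, mit x(0) = 2, ergibt die Position: x(t) = 2 - 6·sin(3·t). Wir haben die Position x(t) = 2 - 6·sin(3·t). Durch Einsetzen von t = 6.065068785573318: x(6.065068785573318) = 5.65185972941432.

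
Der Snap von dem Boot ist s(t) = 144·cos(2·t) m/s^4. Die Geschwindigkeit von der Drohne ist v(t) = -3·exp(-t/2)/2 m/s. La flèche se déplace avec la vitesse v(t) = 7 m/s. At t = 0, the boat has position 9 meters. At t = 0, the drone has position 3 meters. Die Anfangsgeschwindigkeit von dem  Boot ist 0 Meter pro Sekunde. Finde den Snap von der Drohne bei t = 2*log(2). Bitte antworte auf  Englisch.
Starting from velocity v(t) = -3·exp(-t/2)/2, we take 3 derivatives. Taking d/dt of v(t), we find a(t) = 3·exp(-t/2)/4. Differentiating acceleration, we get jerk: j(t) = -3·exp(-t/2)/8. Differentiating jerk, we get snap: s(t) = 3·exp(-t/2)/16. Using s(t) = 3·exp(-t/2)/16 and substituting t = 2*log(2), we find s = 3/32.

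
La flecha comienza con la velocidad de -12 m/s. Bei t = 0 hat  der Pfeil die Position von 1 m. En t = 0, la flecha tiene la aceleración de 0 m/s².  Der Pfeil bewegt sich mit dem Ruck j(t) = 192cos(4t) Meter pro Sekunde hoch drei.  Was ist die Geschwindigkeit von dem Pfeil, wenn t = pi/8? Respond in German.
Wir müssen unsere Gleichung für den Ruck j(t) = 192·cos(4·t) 2-mal integrieren. Die Stammfunktion von dem Ruck, mit a(0) = 0, ergibt die Beschleunigung: a(t) = 48·sin(4·t). Die Stammfunktion von der Beschleunigung, mit v(0) = -12, ergibt die Geschwindigkeit: v(t) = -12·cos(4·t). Aus der Gleichung für die Geschwindigkeit v(t) = -12·cos(4·t), setzen wir t = pi/8 ein und erhalten v = 0.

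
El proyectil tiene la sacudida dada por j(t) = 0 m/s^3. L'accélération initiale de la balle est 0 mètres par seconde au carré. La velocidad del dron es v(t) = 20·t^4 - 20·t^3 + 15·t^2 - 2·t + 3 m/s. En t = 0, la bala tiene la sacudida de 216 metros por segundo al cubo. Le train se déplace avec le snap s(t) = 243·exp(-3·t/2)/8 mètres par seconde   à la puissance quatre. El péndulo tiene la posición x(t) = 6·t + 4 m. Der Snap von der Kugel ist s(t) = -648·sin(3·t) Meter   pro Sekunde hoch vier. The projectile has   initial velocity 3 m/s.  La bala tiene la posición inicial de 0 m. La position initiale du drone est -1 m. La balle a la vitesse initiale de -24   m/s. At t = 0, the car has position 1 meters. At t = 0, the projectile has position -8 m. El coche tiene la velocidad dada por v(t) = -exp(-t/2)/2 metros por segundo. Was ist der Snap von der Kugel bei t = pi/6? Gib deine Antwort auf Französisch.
De l'équation du snap s(t) = -648·sin(3·t), nous substituons t = pi/6 pour obtenir s = -648.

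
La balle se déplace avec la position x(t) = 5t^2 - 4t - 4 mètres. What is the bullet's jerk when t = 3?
We must differentiate our position equation x(t) = 5·t^2 - 4·t - 4 3 times. Taking d/dt of x(t), we find v(t) = 10·t - 4. Taking d/dt of v(t), we find a(t) = 10. Taking d/dt of a(t), we find j(t) = 0. From the given jerk equation j(t) = 0, we substitute t = 3 to get j = 0.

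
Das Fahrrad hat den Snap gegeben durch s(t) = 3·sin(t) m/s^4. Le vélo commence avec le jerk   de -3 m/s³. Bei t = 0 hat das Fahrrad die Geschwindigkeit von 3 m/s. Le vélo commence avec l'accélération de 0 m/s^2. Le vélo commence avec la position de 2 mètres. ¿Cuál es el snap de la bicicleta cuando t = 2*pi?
De la ecuación del snap s(t) = 3·sin(t), sustituimos t = 2*pi para obtener s = 0.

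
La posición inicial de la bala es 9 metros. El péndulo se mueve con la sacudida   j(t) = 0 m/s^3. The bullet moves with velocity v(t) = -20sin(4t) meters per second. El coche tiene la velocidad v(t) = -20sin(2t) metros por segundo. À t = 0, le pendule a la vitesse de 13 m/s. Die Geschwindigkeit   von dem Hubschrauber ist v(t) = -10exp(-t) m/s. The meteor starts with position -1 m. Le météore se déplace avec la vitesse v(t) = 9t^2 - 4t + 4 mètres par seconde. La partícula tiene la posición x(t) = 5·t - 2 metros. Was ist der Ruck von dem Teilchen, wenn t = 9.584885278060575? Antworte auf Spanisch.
Partiendo de la posición x(t) = 5·t - 2, tomamos 3 derivadas. La derivada de la posición da la velocidad: v(t) = 5. La derivada de la velocidad da la aceleración: a(t) = 0. La derivada de la aceleración da la sacudida: j(t) = 0. Usando j(t) = 0 y sustituyendo t = 9.584885278060575, encontramos j = 0.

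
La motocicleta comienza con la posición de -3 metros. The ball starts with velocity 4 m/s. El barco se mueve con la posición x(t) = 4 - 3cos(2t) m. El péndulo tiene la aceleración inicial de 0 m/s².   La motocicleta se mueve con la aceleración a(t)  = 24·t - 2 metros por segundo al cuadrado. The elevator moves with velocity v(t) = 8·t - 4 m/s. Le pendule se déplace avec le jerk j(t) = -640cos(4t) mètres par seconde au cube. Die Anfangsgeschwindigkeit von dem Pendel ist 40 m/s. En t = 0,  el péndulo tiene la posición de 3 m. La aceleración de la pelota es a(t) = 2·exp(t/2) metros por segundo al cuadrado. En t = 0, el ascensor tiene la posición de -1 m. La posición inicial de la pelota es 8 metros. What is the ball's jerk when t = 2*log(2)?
Starting from acceleration a(t) = 2·exp(t/2), we take 1 derivative. Taking d/dt of a(t), we find j(t) = exp(t/2). Using j(t) = exp(t/2) and substituting t = 2*log(2), we find j = 2.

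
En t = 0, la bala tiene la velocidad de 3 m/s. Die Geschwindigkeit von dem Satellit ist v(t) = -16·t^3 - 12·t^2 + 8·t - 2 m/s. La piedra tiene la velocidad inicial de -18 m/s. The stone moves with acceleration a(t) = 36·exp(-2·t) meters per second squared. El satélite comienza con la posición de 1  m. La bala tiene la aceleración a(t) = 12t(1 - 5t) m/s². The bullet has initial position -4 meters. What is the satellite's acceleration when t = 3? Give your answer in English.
We must differentiate our velocity equation v(t) = -16·t^3 - 12·t^2 + 8·t - 2 1 time. Differentiating velocity, we get acceleration: a(t) = -48·t^2 - 24·t + 8. From the given acceleration equation a(t) = -48·t^2 - 24·t + 8, we substitute t = 3 to get a = -496.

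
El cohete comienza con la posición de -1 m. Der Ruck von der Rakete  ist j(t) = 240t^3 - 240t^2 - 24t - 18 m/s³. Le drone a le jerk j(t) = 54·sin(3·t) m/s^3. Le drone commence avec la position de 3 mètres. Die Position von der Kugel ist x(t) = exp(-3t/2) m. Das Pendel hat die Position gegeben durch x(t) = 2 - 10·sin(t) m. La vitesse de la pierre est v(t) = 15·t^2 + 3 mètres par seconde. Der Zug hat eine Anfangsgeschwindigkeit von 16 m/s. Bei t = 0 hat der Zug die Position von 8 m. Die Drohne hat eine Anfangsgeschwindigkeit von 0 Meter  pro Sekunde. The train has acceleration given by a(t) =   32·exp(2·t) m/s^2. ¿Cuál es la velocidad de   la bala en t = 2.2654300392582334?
Debemos derivar nuestra ecuación de la posición x(t) = exp(-3·t/2) 1 vez. Derivando la posición, obtenemos la velocidad: v(t) = -3·exp(-3·t/2)/2. De la ecuación de la velocidad v(t) = -3·exp(-3·t/2)/2, sustituimos t = 2.2654300392582334 para obtener v = -0.0501528492927584.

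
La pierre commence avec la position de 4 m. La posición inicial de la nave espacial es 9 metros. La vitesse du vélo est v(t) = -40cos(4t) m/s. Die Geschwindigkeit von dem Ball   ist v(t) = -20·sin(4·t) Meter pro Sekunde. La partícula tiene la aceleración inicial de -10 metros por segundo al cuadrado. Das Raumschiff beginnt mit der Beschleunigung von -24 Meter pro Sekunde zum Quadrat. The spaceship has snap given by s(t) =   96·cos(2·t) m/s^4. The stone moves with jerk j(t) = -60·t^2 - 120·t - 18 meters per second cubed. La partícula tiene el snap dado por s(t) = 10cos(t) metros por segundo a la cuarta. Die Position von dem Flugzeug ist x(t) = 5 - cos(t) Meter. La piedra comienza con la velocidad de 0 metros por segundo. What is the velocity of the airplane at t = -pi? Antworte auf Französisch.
Nous devons dériver notre équation de la position x(t) = 5 - cos(t) 1 fois. En dérivant la position, nous obtenons la vitesse: v(t) = sin(t). De l'équation de la vitesse v(t) = sin(t), nous substituons t = -pi pour obtenir v = 0.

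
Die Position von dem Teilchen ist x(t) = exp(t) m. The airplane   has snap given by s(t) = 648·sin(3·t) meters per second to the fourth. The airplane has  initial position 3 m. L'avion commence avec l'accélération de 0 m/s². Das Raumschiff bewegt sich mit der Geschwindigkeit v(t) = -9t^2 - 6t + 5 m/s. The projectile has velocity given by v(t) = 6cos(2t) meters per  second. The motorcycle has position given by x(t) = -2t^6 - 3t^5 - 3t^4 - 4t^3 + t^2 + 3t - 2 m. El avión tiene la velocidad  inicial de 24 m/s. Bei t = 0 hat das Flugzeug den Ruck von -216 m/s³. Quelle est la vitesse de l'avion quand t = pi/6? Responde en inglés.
We need to integrate our snap equation s(t) = 648·sin(3·t) 3 times. The antiderivative of snap, with j(0) = -216, gives jerk: j(t) = -216·cos(3·t). The antiderivative of jerk, with a(0) = 0, gives acceleration: a(t) = -72·sin(3·t). The antiderivative of acceleration, with v(0) = 24, gives velocity: v(t) = 24·cos(3·t). From the given velocity equation v(t) = 24·cos(3·t), we substitute t = pi/6 to get v = 0.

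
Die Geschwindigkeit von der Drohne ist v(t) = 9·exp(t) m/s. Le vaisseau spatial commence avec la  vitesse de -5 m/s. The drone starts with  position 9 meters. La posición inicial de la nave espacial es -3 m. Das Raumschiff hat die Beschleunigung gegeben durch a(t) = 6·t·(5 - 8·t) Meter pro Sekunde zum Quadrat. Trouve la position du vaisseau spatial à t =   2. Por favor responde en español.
Para resolver esto, necesitamos tomar 2 integrales de nuestra ecuación de la aceleración a(t) = 6·t·(5 - 8·t). La integral de la aceleración, con v(0) = -5, da la velocidad: v(t) = -16·t^3 + 15·t^2 - 5. Tomando ∫v(t)dt y aplicando x(0) = -3, encontramos x(t) = -4·t^4 + 5·t^3 - 5·t - 3. Usando x(t) = -4·t^4 + 5·t^3 - 5·t - 3 y sustituyendo t = 2, encontramos x = -37.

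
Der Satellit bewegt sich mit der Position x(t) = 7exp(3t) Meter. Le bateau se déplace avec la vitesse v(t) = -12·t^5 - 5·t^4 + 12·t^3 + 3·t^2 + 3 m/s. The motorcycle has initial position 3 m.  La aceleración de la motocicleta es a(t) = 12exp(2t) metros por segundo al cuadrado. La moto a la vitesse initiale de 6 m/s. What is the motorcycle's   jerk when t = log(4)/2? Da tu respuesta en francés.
Nous devons dériver notre équation de l'accélération a(t) = 12·exp(2·t) 1 fois. En dérivant l'accélération, nous obtenons le jerk: j(t) = 24·exp(2·t). En utilisant j(t) = 24·exp(2·t) et en substituant t = log(4)/2, nous trouvons j = 96.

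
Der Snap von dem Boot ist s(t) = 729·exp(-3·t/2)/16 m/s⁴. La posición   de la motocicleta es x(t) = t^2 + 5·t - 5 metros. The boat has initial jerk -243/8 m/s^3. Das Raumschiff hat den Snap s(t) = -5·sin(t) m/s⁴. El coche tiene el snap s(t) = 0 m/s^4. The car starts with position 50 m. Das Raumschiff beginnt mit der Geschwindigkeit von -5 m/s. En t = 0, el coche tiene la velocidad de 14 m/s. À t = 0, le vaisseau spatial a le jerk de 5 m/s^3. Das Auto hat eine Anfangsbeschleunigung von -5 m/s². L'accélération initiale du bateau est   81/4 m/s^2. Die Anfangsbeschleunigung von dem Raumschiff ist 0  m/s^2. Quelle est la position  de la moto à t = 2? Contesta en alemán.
Mit x(t) = t^2 + 5·t - 5 und Einsetzen von t = 2, finden wir x = 9.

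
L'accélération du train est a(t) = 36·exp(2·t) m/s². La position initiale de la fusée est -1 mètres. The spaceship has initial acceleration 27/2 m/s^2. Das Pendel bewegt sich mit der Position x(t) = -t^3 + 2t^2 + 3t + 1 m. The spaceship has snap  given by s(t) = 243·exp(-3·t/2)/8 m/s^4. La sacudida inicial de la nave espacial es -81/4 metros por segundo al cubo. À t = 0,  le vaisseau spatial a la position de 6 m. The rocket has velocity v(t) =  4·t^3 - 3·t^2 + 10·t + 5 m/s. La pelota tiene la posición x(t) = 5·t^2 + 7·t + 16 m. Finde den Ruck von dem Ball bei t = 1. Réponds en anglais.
To solve this, we need to take 3 derivatives of our position equation x(t) = 5·t^2 + 7·t + 16. Differentiating position, we get velocity: v(t) = 10·t + 7. Taking d/dt of v(t), we find a(t) = 10. Differentiating acceleration, we get jerk: j(t) = 0. We have jerk j(t) = 0. Substituting t = 1: j(1) = 0.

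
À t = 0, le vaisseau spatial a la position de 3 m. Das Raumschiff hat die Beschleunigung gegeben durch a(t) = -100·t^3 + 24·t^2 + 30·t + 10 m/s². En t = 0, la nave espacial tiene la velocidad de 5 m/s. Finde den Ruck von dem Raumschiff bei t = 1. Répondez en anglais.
Starting from acceleration a(t) = -100·t^3 + 24·t^2 + 30·t + 10, we take 1 derivative. Taking d/dt of a(t), we find j(t) = -300·t^2 + 48·t + 30. From the given jerk equation j(t) = -300·t^2 + 48·t + 30, we substitute t = 1 to get j = -222.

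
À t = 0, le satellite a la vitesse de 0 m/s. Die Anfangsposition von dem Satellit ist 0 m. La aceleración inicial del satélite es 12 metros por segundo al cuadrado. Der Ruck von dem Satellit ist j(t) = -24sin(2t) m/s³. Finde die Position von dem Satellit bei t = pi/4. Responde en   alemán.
Wir müssen das Integral unserer Gleichung für den Ruck j(t) = -24·sin(2·t) 3-mal finden. Durch Integration von dem Ruck und Verwendung der Anfangsbedingung a(0) = 12, erhalten wir a(t) = 12·cos(2·t). Die Stammfunktion von der Beschleunigung ist die Geschwindigkeit. Mit v(0) = 0 erhalten wir v(t) = 6·sin(2·t). Durch Integration von der Geschwindigkeit und Verwendung der Anfangsbedingung x(0) = 0, erhalten wir x(t) = 3 - 3·cos(2·t). Wir haben die Position x(t) = 3 - 3·cos(2·t). Durch Einsetzen von t = pi/4: x(pi/4) = 3.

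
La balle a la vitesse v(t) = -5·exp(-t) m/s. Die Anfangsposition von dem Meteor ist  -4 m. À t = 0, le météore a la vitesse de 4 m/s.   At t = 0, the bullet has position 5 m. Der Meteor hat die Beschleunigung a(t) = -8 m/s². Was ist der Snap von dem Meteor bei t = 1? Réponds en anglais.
Starting from acceleration a(t) = -8, we take 2 derivatives. The derivative of acceleration gives jerk: j(t) = 0. Taking d/dt of j(t), we find s(t) = 0. From the given snap equation s(t) = 0, we substitute t = 1 to get s = 0.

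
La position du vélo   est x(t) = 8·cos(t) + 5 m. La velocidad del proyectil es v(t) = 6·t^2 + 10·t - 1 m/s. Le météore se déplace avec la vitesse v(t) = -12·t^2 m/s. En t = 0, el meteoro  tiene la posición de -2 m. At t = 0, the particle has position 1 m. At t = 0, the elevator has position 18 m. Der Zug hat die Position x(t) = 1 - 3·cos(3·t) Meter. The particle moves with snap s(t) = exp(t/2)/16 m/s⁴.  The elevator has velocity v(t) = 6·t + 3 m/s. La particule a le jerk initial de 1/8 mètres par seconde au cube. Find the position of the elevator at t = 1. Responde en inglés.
We need to integrate our velocity equation v(t) = 6·t + 3 1 time. The integral of velocity, with x(0) = 18, gives position: x(t) = 3·t^2 + 3·t + 18. We have position x(t) = 3·t^2 + 3·t + 18. Substituting t = 1: x(1) = 24.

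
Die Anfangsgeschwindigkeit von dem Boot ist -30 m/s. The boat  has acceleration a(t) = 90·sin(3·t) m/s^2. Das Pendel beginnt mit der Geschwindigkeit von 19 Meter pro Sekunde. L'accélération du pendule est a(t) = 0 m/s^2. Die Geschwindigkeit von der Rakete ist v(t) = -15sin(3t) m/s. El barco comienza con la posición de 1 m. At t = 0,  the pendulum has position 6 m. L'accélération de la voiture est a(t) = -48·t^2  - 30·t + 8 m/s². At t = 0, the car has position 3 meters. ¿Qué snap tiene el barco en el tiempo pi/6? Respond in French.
Pour résoudre ceci, nous devons prendre 2 dérivées de notre équation de l'accélération a(t) = 90·sin(3·t). En prenant d/dt de a(t), nous trouvons j(t) = 270·cos(3·t). En dérivant le jerk, nous obtenons le snap: s(t) = -810·sin(3·t). Nous avons le snap s(t) = -810·sin(3·t). En substituant t = pi/6: s(pi/6) = -810.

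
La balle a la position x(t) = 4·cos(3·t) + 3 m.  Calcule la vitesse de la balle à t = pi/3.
Nous devons dériver notre équation de la position x(t) = 4·cos(3·t) + 3 1 fois. En dérivant la position, nous obtenons la vitesse: v(t) = -12·sin(3·t). Nous avons la vitesse v(t) = -12·sin(3·t). En substituant t = pi/3: v(pi/3) = 0.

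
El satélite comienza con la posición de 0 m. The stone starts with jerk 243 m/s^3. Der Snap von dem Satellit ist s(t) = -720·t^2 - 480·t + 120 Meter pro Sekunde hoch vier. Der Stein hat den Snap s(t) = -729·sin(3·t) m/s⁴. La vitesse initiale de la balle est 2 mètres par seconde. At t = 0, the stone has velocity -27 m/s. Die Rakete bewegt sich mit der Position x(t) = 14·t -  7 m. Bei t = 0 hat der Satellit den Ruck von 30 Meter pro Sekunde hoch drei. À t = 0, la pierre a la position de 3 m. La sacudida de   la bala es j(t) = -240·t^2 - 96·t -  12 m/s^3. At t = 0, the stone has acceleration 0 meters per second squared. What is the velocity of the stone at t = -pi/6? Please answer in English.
We need to integrate our snap equation s(t) = -729·sin(3·t) 3 times. The antiderivative of snap, with j(0) = 243, gives jerk: j(t) = 243·cos(3·t). Integrating jerk and using the initial condition a(0) = 0, we get a(t) = 81·sin(3·t). Finding the antiderivative of a(t) and using v(0) = -27: v(t) = -27·cos(3·t). From the given velocity equation v(t) = -27·cos(3·t), we substitute t = -pi/6 to get v = 0.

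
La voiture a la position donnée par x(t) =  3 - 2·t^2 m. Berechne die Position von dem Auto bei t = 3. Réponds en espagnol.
De la ecuación de la posición x(t) = 3 - 2·t^2, sustituimos t = 3 para obtener x = -15.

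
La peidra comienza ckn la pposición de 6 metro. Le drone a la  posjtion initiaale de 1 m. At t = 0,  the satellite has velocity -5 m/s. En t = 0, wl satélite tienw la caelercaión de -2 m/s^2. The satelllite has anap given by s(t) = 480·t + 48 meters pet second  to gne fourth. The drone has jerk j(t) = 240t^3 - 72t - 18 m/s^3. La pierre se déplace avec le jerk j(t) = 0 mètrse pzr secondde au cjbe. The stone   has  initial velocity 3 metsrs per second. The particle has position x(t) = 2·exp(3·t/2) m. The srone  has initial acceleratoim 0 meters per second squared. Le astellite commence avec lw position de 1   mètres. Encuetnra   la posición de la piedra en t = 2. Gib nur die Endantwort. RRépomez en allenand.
Bei t = 2, x = 12.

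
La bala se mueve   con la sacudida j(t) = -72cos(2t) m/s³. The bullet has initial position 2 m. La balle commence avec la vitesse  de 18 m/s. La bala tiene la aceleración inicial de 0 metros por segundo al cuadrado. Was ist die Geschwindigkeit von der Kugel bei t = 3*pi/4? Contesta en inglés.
To find the answer, we compute 2 integrals of j(t) = -72·cos(2·t). Integrating jerk and using the initial condition a(0) = 0, we get a(t) = -36·sin(2·t). The integral of acceleration is velocity. Using v(0) = 18, we get v(t) = 18·cos(2·t). From the given velocity equation v(t) = 18·cos(2·t), we substitute t = 3*pi/4 to get v = 0.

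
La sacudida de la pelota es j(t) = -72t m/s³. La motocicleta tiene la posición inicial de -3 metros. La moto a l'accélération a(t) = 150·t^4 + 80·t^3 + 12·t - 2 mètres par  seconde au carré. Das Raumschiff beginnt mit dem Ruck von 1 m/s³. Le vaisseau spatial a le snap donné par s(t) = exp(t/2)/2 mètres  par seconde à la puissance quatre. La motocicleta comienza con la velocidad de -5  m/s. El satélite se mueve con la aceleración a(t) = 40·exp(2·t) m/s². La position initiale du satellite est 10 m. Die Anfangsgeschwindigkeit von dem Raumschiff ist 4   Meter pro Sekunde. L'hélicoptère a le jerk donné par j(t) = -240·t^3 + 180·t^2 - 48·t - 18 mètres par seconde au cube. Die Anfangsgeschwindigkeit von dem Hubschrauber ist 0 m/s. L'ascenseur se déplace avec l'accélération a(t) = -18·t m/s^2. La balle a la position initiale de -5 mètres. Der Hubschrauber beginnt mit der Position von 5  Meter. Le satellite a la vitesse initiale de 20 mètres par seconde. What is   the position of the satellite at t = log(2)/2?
We need to integrate our acceleration equation a(t) = 40·exp(2·t) 2 times. The integral of acceleration, with v(0) = 20, gives velocity: v(t) = 20·exp(2·t). Taking ∫v(t)dt and applying x(0) = 10, we find x(t) = 10·exp(2·t). We have position x(t) = 10·exp(2·t). Substituting t = log(2)/2: x(log(2)/2) = 20.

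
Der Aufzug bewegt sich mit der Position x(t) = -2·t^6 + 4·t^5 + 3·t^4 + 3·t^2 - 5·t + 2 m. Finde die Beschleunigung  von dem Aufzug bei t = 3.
Ausgehend von der Position x(t) = -2·t^6 + 4·t^5 + 3·t^4 + 3·t^2 - 5·t + 2, nehmen wir 2 Ableitungen. Die Ableitung von der Position ergibt die Geschwindigkeit: v(t) = -12·t^5 + 20·t^4 + 12·t^3 + 6·t - 5. Die Ableitung von der Geschwindigkeit ergibt die Beschleunigung: a(t) = -60·t^4 + 80·t^3 + 36·t^2 + 6. Mit a(t) = -60·t^4 + 80·t^3 + 36·t^2 + 6 und Einsetzen von t = 3, finden wir a = -2370.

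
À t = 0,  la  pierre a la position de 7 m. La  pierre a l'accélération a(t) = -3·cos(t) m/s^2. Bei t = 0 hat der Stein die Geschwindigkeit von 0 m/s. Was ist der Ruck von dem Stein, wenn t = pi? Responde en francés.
Nous devons dériver notre équation de l'accélération a(t) = -3·cos(t) 1 fois. La dérivée de l'accélération donne le jerk: j(t) = 3·sin(t). De l'équation du jerk j(t) = 3·sin(t), nous substituons t = pi pour obtenir j = 0.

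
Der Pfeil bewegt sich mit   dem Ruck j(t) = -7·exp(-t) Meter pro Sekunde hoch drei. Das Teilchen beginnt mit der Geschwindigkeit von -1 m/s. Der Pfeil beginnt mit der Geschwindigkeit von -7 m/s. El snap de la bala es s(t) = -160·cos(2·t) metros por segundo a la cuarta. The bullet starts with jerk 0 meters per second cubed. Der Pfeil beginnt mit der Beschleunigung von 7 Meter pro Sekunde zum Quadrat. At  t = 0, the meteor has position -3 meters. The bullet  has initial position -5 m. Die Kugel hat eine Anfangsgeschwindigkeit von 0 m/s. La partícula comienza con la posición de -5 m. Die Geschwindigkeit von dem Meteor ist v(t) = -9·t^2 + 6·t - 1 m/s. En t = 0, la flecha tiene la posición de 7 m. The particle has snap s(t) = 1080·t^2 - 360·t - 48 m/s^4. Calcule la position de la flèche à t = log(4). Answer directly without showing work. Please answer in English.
The position at t = log(4) is x = 7/4.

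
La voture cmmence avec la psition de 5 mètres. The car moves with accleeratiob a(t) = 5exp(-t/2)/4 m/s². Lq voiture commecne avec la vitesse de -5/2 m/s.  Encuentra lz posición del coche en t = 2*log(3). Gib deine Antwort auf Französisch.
Nous devons trouver l'intégrale de notre équation de l'accélération a(t) = 5·exp(-t/2)/4 2 fois. La primitive de l'accélération est la vitesse. En utilisant v(0) = -5/2, nous obtenons v(t) = -5·exp(-t/2)/2. En intégrant la vitesse et en utilisant la condition initiale x(0) = 5, nous obtenons x(t) = 5·exp(-t/2). De l'équation de la position x(t) = 5·exp(-t/2), nous substituons t = 2*log(3) pour obtenir x = 5/3.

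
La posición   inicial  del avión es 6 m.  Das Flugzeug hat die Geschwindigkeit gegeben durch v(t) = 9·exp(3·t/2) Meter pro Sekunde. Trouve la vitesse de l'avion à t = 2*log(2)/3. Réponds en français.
En utilisant v(t) = 9·exp(3·t/2) et en substituant t = 2*log(2)/3, nous trouvons v = 18.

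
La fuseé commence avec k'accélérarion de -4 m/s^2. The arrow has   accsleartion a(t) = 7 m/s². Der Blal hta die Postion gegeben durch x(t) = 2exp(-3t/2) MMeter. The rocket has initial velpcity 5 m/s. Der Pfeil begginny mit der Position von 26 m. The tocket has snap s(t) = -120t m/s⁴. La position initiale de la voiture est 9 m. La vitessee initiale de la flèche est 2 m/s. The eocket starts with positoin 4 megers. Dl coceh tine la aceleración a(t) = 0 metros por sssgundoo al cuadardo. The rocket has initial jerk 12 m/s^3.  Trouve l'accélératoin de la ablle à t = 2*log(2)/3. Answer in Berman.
Ausgehend von der Position x(t) = 2·exp(-3·t/2), nehmen wir 2 Ableitungen. Die Ableitung von der Position ergibt die Geschwindigkeit: v(t) = -3·exp(-3·t/2). Die Ableitung von der Geschwindigkeit ergibt die Beschleunigung: a(t) = 9·exp(-3·t/2)/2. Mit a(t) = 9·exp(-3·t/2)/2 und Einsetzen von t = 2*log(2)/3, finden wir a = 9/4.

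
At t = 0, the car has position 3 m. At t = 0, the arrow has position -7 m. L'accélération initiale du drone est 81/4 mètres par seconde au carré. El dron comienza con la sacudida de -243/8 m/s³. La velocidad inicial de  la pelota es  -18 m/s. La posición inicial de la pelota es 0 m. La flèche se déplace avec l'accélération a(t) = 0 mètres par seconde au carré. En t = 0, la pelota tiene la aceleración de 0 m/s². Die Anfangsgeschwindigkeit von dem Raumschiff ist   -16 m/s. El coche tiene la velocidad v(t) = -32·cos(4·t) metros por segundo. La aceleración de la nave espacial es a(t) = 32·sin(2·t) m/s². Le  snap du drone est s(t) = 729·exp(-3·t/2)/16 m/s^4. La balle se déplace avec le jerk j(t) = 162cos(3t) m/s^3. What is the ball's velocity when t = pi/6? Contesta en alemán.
Wir müssen unsere Gleichung für den Ruck j(t) = 162·cos(3·t) 2-mal integrieren. Das Integral von dem Ruck ist die Beschleunigung. Mit a(0) = 0 erhalten wir a(t) = 54·sin(3·t). Mit ∫a(t)dt und Anwendung von v(0) = -18, finden wir v(t) = -18·cos(3·t). Mit v(t) = -18·cos(3·t) und Einsetzen von t = pi/6, finden wir v = 0.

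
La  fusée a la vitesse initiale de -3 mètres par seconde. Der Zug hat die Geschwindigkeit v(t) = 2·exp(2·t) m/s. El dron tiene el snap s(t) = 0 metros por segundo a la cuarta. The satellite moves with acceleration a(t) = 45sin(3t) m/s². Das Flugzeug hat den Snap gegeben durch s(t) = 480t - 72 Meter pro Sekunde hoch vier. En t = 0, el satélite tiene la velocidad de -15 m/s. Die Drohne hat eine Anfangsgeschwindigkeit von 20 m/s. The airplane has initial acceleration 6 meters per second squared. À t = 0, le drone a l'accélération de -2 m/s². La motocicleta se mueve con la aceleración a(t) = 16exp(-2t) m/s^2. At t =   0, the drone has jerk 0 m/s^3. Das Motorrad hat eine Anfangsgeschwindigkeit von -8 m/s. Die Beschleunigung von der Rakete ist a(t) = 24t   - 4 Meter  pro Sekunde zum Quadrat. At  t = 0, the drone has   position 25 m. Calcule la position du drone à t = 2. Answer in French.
Nous devons trouver la primitive de notre équation du snap s(t) = 0 4 fois. L'intégrale du snap est le jerk. En utilisant j(0) = 0, nous obtenons j(t) = 0. La primitive du jerk, avec a(0) = -2, donne l'accélération: a(t) = -2. En prenant ∫a(t)dt et en appliquant v(0) = 20, nous trouvons v(t) = 20 - 2·t. L'intégrale de la vitesse est la position. En utilisant x(0) = 25, nous obtenons x(t) = -t^2 + 20·t + 25. Nous avons la position x(t) = -t^2 + 20·t + 25. En substituant t = 2: x(2) = 61.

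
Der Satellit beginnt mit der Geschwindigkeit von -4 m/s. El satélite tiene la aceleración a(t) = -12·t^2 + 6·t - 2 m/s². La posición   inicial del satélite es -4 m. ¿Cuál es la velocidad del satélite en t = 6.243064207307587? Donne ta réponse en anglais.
We must find the integral of our acceleration equation a(t) = -12·t^2 + 6·t - 2 1 time. Taking ∫a(t)dt and applying v(0) = -4, we find v(t) = -4·t^3 + 3·t^2 - 2·t - 4. Using v(t) = -4·t^3 + 3·t^2 - 2·t - 4 and substituting t = 6.243064207307587, we find v = -872.873530057280.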